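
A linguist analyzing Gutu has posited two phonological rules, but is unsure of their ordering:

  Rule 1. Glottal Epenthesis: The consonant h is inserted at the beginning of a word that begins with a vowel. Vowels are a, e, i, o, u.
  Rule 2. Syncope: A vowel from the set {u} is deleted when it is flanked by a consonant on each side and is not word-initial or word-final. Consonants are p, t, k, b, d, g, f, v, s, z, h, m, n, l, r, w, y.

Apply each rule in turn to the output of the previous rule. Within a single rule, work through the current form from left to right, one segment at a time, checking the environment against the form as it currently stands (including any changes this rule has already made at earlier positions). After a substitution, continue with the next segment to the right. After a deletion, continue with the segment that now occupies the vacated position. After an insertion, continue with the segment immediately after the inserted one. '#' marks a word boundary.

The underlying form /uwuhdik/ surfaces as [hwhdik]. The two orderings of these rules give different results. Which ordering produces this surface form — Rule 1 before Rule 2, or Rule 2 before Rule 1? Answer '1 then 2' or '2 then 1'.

1 then 2

Order 1 then 2:
  1 Glottal Epenthesis: [uwuhdik] → [huwuhdik]
  2 Syncope: [huwuhdik] → [hwhdik]
  result: [hwhdik]
Order 2 then 1:
  2 Syncope: [uwuhdik] → [uwhdik]
  1 Glottal Epenthesis: [uwhdik] → [huwhdik]
  result: [huwhdik]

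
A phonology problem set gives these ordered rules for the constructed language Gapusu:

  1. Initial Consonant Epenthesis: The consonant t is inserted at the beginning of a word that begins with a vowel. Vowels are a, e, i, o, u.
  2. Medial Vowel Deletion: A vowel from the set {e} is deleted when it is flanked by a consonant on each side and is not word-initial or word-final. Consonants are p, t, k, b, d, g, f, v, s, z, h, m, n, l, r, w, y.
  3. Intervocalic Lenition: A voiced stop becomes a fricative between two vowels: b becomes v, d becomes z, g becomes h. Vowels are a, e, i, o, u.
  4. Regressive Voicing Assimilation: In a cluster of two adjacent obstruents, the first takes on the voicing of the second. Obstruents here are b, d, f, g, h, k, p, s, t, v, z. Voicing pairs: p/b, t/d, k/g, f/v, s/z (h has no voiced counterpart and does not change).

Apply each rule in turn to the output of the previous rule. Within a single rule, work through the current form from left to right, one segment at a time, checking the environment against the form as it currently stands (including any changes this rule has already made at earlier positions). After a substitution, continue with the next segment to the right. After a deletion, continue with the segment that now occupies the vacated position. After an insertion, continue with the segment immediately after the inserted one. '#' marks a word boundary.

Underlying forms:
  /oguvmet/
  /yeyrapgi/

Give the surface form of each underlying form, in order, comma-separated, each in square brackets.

/oguvmet/:
  1 Initial Consonant Epenthesis: [oguvmet] → [toguvmet]
  2 Medial Vowel Deletion: [toguvmet] → [toguvmt]
  3 Intervocalic Lenition: [toguvmt] → [tohuvmt]
  4 Regressive Voicing Assimilation: no change — [tohuvmt]
/yeyrapgi/:
  1 Initial Consonant Epenthesis: no change — [yeyrapgi]
  2 Medial Vowel Deletion: [yeyrapgi] → [yyrapgi]
  3 Intervocalic Lenition: no change — [yyrapgi]
  4 Regressive Voicing Assimilation: [yyrapgi] → [yyrabgi]

[tohuvmt], [yyrabgi]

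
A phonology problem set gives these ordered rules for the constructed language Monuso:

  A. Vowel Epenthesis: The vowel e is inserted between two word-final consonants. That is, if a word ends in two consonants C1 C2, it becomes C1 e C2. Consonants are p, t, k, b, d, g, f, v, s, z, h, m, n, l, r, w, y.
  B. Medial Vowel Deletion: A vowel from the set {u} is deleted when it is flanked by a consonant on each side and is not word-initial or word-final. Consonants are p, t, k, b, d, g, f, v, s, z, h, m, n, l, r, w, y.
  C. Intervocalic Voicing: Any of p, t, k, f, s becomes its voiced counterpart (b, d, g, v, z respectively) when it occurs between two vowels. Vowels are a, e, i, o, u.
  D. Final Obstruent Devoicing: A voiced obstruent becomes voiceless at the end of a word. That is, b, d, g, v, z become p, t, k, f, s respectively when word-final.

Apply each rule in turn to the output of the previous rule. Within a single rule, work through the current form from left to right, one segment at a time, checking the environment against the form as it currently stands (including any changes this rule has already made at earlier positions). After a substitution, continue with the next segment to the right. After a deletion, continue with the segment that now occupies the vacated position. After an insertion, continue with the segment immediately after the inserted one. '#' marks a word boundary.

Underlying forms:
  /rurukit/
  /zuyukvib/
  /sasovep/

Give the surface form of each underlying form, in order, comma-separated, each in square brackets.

[rrkit], [zykvip], [sazovep]

/rurukit/:
  A Vowel Epenthesis: no change — [rurukit]
  B Medial Vowel Deletion: [rurukit] → [rrkit]
  C Intervocalic Voicing: no change — [rrkit]
  D Final Obstruent Devoicing: no change — [rrkit]
/zuyukvib/:
  A Vowel Epenthesis: no change — [zuyukvib]
  B Medial Vowel Deletion: [zuyukvib] → [zykvib]
  C Intervocalic Voicing: no change — [zykvib]
  D Final Obstruent Devoicing: [zykvib] → [zykvip]
/sasovep/:
  A Vowel Epenthesis: no change — [sasovep]
  B Medial Vowel Deletion: no change — [sasovep]
  C Intervocalic Voicing: [sasovep] → [sazovep]
  D Final Obstruent Devoicing: no change — [sazovep]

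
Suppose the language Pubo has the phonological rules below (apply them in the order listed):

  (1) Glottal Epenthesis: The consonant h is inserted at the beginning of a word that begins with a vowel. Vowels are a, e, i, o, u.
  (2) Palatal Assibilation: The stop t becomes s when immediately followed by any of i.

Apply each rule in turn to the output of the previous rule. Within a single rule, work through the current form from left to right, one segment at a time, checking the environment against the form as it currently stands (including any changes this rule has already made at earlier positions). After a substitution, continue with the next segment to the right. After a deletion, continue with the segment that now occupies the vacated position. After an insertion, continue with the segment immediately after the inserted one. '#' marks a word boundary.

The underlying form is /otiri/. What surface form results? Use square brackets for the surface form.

(1) Glottal Epenthesis: [otiri] → [hotiri]
(2) Palatal Assibilation: [hotiri] → [hosiri]

[hosiri]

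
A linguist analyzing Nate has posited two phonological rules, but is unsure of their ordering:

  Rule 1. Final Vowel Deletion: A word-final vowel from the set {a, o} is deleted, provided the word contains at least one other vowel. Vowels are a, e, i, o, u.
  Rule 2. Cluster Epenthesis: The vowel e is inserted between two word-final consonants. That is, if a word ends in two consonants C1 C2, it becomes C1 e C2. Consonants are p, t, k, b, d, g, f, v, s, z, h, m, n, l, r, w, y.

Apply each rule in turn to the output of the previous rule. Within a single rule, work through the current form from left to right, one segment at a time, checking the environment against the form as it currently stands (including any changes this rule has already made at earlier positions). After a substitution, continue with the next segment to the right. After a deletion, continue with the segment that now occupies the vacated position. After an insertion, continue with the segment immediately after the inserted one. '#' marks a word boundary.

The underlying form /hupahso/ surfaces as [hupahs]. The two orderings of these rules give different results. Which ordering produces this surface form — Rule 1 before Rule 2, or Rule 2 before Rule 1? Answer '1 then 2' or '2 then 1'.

2 then 1

Order 1 then 2:
  1 Final Vowel Deletion: [hupahso] → [hupahs]
  2 Cluster Epenthesis: [hupahs] → [hupahes]
  result: [hupahes]
Order 2 then 1:
  2 Cluster Epenthesis: no change — [hupahso]
  1 Final Vowel Deletion: [hupahso] → [hupahs]
  result: [hupahs]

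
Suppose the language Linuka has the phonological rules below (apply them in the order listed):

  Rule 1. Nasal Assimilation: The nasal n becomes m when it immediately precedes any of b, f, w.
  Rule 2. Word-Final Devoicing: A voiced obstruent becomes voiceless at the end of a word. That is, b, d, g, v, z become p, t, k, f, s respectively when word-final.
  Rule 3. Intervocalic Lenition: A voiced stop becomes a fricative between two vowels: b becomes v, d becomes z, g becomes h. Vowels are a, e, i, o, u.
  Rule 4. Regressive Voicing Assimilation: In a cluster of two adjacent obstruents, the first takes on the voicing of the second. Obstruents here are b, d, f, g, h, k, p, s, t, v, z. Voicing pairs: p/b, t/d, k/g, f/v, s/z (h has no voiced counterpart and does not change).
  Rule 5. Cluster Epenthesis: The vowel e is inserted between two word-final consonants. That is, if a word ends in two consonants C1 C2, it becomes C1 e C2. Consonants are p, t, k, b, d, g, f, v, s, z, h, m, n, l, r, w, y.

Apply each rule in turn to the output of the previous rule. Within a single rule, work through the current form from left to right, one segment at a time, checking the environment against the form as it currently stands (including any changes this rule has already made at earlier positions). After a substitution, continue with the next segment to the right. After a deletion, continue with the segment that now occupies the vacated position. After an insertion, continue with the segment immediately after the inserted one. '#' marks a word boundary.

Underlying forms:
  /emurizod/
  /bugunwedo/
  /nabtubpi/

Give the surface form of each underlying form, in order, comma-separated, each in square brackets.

[emurizot], [buhumwezo], [naptuppi]

/emurizod/:
  Rule 1 Nasal Assimilation: no change — [emurizod]
  Rule 2 Word-Final Devoicing: [emurizod] → [emurizot]
  Rule 3 Intervocalic Lenition: no change — [emurizot]
  Rule 4 Regressive Voicing Assimilation: no change — [emurizot]
  Rule 5 Cluster Epenthesis: no change — [emurizot]
/bugunwedo/:
  Rule 1 Nasal Assimilation: [bugunwedo] → [bugumwedo]
  Rule 2 Word-Final Devoicing: no change — [bugumwedo]
  Rule 3 Intervocalic Lenition: [bugumwedo] → [buhumwezo]
  Rule 4 Regressive Voicing Assimilation: no change — [buhumwezo]
  Rule 5 Cluster Epenthesis: no change — [buhumwezo]
/nabtubpi/:
  Rule 1 Nasal Assimilation: no change — [nabtubpi]
  Rule 2 Word-Final Devoicing: no change — [nabtubpi]
  Rule 3 Intervocalic Lenition: no change — [nabtubpi]
  Rule 4 Regressive Voicing Assimilation: [nabtubpi] → [naptuppi]
  Rule 5 Cluster Epenthesis: no change — [naptuppi]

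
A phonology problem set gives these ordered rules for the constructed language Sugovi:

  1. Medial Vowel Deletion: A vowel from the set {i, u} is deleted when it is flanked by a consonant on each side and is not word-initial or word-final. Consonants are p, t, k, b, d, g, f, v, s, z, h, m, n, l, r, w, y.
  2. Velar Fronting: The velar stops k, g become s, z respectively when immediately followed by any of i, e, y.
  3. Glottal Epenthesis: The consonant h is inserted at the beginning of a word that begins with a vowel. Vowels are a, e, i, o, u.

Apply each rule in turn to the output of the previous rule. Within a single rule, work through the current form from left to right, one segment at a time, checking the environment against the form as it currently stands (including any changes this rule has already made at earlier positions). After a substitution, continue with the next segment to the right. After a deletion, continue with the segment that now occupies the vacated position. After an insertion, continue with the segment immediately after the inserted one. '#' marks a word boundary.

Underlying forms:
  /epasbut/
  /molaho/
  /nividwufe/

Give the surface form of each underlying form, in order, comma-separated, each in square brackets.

[hepasbt], [molaho], [nvdwfe]

/epasbut/:
  1 Medial Vowel Deletion: [epasbut] → [epasbt]
  2 Velar Fronting: no change — [epasbt]
  3 Glottal Epenthesis: [epasbt] → [hepasbt]
/molaho/:
  1 Medial Vowel Deletion: no change — [molaho]
  2 Velar Fronting: no change — [molaho]
  3 Glottal Epenthesis: no change — [molaho]
/nividwufe/:
  1 Medial Vowel Deletion: [nividwufe] → [nvdwfe]
  2 Velar Fronting: no change — [nvdwfe]
  3 Glottal Epenthesis: no change — [nvdwfe]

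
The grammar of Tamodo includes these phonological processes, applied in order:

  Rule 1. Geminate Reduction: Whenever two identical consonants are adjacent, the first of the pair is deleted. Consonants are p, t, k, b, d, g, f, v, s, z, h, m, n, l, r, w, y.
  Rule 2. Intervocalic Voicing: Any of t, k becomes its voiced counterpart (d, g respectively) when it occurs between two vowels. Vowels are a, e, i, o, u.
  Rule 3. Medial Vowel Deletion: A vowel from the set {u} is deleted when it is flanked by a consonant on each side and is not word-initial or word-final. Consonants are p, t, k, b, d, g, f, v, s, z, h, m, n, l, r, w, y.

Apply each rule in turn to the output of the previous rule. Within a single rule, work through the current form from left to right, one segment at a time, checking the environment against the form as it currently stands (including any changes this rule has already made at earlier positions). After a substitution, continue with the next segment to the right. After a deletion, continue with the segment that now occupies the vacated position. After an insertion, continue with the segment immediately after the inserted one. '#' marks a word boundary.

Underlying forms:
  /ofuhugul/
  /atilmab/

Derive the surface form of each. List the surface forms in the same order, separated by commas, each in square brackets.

/ofuhugul/:
  Rule 1 Geminate Reduction: no change — [ofuhugul]
  Rule 2 Intervocalic Voicing: no change — [ofuhugul]
  Rule 3 Medial Vowel Deletion: [ofuhugul] → [ofhgl]
/atilmab/:
  Rule 1 Geminate Reduction: no change — [atilmab]
  Rule 2 Intervocalic Voicing: [atilmab] → [adilmab]
  Rule 3 Medial Vowel Deletion: no change — [adilmab]

[ofhgl], [adilmab]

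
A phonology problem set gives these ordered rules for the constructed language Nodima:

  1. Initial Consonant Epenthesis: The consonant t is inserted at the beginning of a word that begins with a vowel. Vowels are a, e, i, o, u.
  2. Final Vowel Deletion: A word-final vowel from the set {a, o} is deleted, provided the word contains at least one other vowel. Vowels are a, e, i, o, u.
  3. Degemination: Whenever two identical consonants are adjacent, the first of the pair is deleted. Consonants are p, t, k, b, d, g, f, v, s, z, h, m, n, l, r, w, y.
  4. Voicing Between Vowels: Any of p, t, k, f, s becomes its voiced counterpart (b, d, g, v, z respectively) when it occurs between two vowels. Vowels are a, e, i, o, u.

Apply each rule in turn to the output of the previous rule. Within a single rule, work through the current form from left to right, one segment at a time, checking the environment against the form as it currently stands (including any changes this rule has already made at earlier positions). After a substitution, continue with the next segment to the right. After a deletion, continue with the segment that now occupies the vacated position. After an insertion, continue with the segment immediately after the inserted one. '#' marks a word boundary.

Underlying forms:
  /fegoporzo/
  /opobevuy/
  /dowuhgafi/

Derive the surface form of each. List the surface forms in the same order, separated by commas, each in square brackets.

[fegoborz], [tobobevuy], [dowuhgavi]

/fegoporzo/:
  1 Initial Consonant Epenthesis: no change — [fegoporzo]
  2 Final Vowel Deletion: [fegoporzo] → [fegoporz]
  3 Degemination: no change — [fegoporz]
  4 Voicing Between Vowels: [fegoporz] → [fegoborz]
/opobevuy/:
  1 Initial Consonant Epenthesis: [opobevuy] → [topobevuy]
  2 Final Vowel Deletion: no change — [topobevuy]
  3 Degemination: no change — [topobevuy]
  4 Voicing Between Vowels: [topobevuy] → [tobobevuy]
/dowuhgafi/:
  1 Initial Consonant Epenthesis: no change — [dowuhgafi]
  2 Final Vowel Deletion: no change — [dowuhgafi]
  3 Degemination: no change — [dowuhgafi]
  4 Voicing Between Vowels: [dowuhgafi] → [dowuhgavi]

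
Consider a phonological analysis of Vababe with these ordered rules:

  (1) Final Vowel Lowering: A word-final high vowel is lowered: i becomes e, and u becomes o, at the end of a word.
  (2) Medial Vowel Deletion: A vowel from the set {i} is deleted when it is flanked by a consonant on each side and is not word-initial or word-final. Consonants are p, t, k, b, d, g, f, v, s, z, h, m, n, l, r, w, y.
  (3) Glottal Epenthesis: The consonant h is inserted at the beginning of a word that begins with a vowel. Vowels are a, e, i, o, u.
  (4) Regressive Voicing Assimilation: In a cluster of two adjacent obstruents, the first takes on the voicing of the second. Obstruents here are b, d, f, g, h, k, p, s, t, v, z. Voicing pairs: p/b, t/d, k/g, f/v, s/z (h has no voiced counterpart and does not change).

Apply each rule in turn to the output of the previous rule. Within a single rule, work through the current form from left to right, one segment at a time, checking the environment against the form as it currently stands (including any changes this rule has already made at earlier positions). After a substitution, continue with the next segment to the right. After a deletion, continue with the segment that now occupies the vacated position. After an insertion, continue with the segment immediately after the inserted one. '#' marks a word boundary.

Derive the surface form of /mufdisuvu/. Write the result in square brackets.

(1) Final Vowel Lowering: [mufdisuvu] → [mufdisuvo]
(2) Medial Vowel Deletion: [mufdisuvo] → [mufdsuvo]
(3) Glottal Epenthesis: no change — [mufdsuvo]
(4) Regressive Voicing Assimilation: [mufdsuvo] → [muvtsuvo]

[muvtsuvo]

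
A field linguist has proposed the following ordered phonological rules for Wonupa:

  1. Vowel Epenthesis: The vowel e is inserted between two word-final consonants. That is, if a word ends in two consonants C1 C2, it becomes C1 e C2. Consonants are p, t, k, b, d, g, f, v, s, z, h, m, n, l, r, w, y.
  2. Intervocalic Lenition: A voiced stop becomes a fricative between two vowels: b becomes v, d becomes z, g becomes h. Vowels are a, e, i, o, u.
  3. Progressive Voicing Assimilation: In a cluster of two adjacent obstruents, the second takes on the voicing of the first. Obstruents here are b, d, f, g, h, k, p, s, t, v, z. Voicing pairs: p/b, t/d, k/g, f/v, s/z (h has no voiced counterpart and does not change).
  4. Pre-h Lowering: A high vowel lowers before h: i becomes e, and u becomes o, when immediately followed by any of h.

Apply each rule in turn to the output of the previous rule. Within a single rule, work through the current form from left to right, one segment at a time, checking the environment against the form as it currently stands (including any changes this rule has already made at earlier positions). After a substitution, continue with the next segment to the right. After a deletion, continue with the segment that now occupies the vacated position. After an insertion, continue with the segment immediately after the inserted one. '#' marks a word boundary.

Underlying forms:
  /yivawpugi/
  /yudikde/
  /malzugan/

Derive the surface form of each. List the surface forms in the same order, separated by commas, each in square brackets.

/yivawpugi/:
  1 Vowel Epenthesis: no change — [yivawpugi]
  2 Intervocalic Lenition: [yivawpugi] → [yivawpuhi]
  3 Progressive Voicing Assimilation: no change — [yivawpuhi]
  4 Pre-h Lowering: [yivawpuhi] → [yivawpohi]
/yudikde/:
  1 Vowel Epenthesis: no change — [yudikde]
  2 Intervocalic Lenition: [yudikde] → [yuzikde]
  3 Progressive Voicing Assimilation: [yuzikde] → [yuzikte]
  4 Pre-h Lowering: no change — [yuzikte]
/malzugan/:
  1 Vowel Epenthesis: no change — [malzugan]
  2 Intervocalic Lenition: [malzugan] → [malzuhan]
  3 Progressive Voicing Assimilation: no change — [malzuhan]
  4 Pre-h Lowering: [malzuhan] → [malzohan]

[yivawpohi], [yuzikte], [malzohan]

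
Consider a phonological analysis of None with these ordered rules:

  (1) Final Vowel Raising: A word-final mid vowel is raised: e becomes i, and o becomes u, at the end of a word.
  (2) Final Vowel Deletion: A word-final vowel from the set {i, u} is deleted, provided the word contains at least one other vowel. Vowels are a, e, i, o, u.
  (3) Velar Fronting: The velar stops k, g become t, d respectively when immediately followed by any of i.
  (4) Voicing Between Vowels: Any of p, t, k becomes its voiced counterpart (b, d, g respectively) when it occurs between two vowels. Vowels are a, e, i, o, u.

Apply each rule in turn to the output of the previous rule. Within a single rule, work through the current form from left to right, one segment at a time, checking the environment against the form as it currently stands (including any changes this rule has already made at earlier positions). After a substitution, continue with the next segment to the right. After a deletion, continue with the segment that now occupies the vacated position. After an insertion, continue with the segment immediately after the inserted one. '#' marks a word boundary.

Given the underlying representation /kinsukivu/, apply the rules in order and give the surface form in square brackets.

[tinsudiv]

(1) Final Vowel Raising: no change — [kinsukivu]
(2) Final Vowel Deletion: [kinsukivu] → [kinsukiv]
(3) Velar Fronting: [kinsukiv] → [tinsutiv]
(4) Voicing Between Vowels: [tinsutiv] → [tinsudiv]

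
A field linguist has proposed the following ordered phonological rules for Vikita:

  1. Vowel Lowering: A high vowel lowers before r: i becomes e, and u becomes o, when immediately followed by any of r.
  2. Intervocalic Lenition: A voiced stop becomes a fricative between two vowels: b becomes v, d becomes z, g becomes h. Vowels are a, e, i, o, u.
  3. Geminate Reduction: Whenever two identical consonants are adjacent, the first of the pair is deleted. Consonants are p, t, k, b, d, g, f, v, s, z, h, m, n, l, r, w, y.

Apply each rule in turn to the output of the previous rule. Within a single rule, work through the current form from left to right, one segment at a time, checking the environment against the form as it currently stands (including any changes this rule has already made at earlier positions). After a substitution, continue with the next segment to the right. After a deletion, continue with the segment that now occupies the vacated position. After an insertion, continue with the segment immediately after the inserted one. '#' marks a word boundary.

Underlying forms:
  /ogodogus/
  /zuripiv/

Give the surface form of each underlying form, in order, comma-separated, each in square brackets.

/ogodogus/:
  1 Vowel Lowering: no change — [ogodogus]
  2 Intervocalic Lenition: [ogodogus] → [ohozohus]
  3 Geminate Reduction: no change — [ohozohus]
/zuripiv/:
  1 Vowel Lowering: [zuripiv] → [zoripiv]
  2 Intervocalic Lenition: no change — [zoripiv]
  3 Geminate Reduction: no change — [zoripiv]

[ohozohus], [zoripiv]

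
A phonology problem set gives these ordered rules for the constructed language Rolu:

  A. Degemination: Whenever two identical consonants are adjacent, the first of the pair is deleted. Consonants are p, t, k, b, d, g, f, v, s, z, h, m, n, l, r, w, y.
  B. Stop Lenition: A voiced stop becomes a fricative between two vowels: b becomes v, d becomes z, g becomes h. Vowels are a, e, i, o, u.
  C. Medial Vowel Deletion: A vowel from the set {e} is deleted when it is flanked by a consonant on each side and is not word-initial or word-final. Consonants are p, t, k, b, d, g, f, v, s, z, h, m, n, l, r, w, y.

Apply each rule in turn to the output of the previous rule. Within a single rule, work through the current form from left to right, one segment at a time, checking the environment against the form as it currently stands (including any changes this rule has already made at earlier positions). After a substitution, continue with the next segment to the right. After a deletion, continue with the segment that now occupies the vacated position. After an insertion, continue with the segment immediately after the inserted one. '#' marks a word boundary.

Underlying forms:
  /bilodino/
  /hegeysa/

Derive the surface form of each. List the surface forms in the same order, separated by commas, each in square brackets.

/bilodino/:
  A Degemination: no change — [bilodino]
  B Stop Lenition: [bilodino] → [bilozino]
  C Medial Vowel Deletion: no change — [bilozino]
/hegeysa/:
  A Degemination: no change — [hegeysa]
  B Stop Lenition: [hegeysa] → [heheysa]
  C Medial Vowel Deletion: [heheysa] → [hhysa]

[bilozino], [hhysa]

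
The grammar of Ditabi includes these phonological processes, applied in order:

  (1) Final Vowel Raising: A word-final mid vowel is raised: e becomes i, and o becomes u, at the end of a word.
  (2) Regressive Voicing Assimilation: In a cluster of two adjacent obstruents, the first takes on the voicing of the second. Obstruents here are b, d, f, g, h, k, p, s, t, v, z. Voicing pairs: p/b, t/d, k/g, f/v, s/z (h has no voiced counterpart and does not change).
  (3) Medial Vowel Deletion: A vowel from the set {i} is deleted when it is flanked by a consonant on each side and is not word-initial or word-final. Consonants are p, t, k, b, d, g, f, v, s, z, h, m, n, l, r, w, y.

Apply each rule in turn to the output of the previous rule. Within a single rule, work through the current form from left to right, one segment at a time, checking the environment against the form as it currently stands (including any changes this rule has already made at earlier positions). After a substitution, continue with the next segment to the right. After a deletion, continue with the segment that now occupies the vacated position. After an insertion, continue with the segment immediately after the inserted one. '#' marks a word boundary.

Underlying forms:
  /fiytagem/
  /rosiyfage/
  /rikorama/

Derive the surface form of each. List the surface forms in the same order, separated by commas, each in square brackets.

/fiytagem/:
  (1) Final Vowel Raising: no change — [fiytagem]
  (2) Regressive Voicing Assimilation: no change — [fiytagem]
  (3) Medial Vowel Deletion: [fiytagem] → [fytagem]
/rosiyfage/:
  (1) Final Vowel Raising: [rosiyfage] → [rosiyfagi]
  (2) Regressive Voicing Assimilation: no change — [rosiyfagi]
  (3) Medial Vowel Deletion: [rosiyfagi] → [rosyfagi]
/rikorama/:
  (1) Final Vowel Raising: no change — [rikorama]
  (2) Regressive Voicing Assimilation: no change — [rikorama]
  (3) Medial Vowel Deletion: [rikorama] → [rkorama]

[fytagem], [rosyfagi], [rkorama]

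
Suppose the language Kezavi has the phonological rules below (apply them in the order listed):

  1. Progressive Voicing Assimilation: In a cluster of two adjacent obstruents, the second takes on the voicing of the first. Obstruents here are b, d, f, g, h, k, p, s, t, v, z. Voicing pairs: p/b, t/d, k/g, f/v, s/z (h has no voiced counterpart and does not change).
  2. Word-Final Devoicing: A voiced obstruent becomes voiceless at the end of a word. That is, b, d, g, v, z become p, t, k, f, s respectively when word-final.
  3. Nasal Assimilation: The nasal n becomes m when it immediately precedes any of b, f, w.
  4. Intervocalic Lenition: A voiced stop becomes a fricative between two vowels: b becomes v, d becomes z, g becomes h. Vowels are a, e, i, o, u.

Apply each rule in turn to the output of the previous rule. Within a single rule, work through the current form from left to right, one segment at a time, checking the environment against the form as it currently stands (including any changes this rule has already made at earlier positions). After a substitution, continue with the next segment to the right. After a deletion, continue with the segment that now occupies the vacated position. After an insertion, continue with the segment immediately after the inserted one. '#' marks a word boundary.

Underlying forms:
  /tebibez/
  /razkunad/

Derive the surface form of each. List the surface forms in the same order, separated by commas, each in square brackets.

/tebibez/:
  1 Progressive Voicing Assimilation: no change — [tebibez]
  2 Word-Final Devoicing: [tebibez] → [tebibes]
  3 Nasal Assimilation: no change — [tebibes]
  4 Intervocalic Lenition: [tebibes] → [tevives]
/razkunad/:
  1 Progressive Voicing Assimilation: [razkunad] → [razgunad]
  2 Word-Final Devoicing: [razgunad] → [razgunat]
  3 Nasal Assimilation: no change — [razgunat]
  4 Intervocalic Lenition: no change — [razgunat]

[tevives], [razgunat]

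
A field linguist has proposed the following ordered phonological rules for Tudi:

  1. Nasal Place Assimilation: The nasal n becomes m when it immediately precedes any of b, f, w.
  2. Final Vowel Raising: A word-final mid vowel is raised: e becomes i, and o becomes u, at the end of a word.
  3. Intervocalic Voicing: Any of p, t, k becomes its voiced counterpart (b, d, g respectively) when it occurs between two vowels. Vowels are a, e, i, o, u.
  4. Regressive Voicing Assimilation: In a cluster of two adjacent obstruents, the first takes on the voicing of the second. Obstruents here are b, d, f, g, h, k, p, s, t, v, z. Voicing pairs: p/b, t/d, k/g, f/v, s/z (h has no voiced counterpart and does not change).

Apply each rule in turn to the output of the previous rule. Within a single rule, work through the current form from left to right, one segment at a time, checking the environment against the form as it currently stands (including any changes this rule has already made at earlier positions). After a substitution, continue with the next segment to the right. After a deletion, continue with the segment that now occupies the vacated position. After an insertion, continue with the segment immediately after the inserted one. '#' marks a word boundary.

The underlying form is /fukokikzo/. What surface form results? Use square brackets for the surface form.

1 Nasal Place Assimilation: no change — [fukokikzo]
2 Final Vowel Raising: [fukokikzo] → [fukokikzu]
3 Intervocalic Voicing: [fukokikzu] → [fugogikzu]
4 Regressive Voicing Assimilation: [fugogikzu] → [fugogigzu]

[fugogigzu]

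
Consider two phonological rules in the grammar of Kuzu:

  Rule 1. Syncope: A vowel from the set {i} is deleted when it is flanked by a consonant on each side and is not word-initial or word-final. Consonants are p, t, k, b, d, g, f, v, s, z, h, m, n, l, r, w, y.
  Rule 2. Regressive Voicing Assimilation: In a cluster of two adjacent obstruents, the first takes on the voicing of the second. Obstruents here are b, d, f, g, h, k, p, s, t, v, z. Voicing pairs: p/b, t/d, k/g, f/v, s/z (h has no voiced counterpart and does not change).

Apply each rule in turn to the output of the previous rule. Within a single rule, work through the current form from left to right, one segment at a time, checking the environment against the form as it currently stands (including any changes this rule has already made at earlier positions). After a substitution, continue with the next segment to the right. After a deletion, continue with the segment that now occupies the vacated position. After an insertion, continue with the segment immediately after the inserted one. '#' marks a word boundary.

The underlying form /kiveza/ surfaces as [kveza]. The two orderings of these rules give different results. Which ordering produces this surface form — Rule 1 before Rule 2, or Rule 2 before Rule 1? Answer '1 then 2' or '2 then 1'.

Order 1 then 2:
  1 Syncope: [kiveza] → [kveza]
  2 Regressive Voicing Assimilation: [kveza] → [gveza]
  result: [gveza]
Order 2 then 1:
  2 Regressive Voicing Assimilation: no change — [kiveza]
  1 Syncope: [kiveza] → [kveza]
  result: [kveza]

2 then 1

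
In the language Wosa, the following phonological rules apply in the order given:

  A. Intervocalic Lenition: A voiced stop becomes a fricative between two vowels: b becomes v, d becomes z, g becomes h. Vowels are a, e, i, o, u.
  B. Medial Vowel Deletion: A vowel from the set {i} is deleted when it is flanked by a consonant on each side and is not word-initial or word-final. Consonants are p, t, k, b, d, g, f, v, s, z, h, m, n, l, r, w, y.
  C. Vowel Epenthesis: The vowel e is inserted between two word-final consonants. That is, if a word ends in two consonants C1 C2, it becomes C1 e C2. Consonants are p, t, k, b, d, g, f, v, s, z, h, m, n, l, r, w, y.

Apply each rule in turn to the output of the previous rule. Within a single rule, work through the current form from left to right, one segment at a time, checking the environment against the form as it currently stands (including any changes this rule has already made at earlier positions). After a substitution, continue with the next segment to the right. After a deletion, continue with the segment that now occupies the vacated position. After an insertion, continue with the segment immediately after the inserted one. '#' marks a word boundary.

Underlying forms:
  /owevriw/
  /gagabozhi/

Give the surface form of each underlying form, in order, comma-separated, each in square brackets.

[owevrew], [gahavozhi]

/owevriw/:
  A Intervocalic Lenition: no change — [owevriw]
  B Medial Vowel Deletion: [owevriw] → [owevrw]
  C Vowel Epenthesis: [owevrw] → [owevrew]
/gagabozhi/:
  A Intervocalic Lenition: [gagabozhi] → [gahavozhi]
  B Medial Vowel Deletion: no change — [gahavozhi]
  C Vowel Epenthesis: no change — [gahavozhi]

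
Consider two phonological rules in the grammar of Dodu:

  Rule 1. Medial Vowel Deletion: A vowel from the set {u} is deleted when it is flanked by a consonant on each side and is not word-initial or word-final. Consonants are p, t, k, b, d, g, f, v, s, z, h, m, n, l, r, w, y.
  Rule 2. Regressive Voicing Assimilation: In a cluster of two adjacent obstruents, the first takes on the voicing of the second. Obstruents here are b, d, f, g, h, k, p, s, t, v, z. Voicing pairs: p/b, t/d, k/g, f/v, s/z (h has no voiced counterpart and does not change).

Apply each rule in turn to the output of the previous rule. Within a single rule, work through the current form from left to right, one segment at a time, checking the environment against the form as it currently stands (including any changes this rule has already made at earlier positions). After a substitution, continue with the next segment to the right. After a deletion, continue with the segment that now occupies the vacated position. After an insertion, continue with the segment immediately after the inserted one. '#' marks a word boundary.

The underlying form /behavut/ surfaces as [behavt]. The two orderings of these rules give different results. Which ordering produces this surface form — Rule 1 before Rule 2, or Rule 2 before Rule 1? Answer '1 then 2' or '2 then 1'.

2 then 1

Order 1 then 2:
  1 Medial Vowel Deletion: [behavut] → [behavt]
  2 Regressive Voicing Assimilation: [behavt] → [behaft]
  result: [behaft]
Order 2 then 1:
  2 Regressive Voicing Assimilation: no change — [behavut]
  1 Medial Vowel Deletion: [behavut] → [behavt]
  result: [behavt]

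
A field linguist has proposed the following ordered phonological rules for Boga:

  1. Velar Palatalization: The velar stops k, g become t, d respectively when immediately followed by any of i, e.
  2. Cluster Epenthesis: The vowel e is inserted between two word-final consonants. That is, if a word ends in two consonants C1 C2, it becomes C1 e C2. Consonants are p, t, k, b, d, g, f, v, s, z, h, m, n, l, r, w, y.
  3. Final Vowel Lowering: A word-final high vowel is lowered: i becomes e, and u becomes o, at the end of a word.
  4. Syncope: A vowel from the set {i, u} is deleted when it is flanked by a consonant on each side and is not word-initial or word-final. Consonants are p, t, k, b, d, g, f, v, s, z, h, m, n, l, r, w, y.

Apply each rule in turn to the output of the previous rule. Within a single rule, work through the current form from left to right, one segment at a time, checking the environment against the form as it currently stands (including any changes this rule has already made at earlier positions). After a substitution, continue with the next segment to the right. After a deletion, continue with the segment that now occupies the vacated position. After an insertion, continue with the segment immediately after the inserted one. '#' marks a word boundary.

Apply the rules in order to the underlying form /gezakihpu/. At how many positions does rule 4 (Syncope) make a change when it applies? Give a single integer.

1 Velar Palatalization: [gezakihpu] → [dezatihpu]
2 Cluster Epenthesis: no change — [dezatihpu]
3 Final Vowel Lowering: [dezatihpu] → [dezatihpo]
4 Syncope: [dezatihpo] → [dezathpo]
Rule 4 changed 1 position(s).

1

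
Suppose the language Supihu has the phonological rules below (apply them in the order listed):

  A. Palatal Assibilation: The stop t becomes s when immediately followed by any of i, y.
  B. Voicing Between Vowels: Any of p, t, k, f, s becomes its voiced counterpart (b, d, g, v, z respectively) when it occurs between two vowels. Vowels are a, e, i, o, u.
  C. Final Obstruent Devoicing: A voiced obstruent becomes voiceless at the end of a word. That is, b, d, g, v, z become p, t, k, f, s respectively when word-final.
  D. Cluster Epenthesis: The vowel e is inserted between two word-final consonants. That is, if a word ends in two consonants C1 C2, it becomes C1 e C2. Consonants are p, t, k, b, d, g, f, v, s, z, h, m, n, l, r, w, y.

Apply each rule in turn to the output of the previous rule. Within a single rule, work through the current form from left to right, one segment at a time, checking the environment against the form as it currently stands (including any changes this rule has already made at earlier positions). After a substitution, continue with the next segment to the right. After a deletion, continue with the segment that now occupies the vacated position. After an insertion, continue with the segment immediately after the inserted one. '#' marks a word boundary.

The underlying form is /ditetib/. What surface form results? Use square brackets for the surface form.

[didezip]

A Palatal Assibilation: [ditetib] → [ditesib]
B Voicing Between Vowels: [ditesib] → [didezib]
C Final Obstruent Devoicing: [didezib] → [didezip]
D Cluster Epenthesis: no change — [didezip]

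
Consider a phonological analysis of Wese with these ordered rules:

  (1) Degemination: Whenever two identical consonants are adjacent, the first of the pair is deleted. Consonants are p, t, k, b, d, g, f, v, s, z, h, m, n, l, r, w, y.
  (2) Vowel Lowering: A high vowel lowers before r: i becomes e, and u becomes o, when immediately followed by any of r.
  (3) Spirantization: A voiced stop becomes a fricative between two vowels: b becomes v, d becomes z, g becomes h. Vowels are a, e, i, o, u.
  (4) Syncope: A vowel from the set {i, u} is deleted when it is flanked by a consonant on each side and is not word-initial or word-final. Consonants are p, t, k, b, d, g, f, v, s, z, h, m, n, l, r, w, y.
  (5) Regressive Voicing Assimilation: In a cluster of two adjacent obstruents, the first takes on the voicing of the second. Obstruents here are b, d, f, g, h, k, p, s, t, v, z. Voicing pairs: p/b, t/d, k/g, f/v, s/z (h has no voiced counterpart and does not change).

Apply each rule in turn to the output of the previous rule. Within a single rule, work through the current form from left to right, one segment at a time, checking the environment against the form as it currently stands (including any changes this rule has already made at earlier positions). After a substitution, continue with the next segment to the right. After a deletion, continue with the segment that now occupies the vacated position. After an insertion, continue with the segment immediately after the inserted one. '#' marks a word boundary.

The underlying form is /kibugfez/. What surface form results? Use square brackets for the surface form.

[gvkfez]

(1) Degemination: no change — [kibugfez]
(2) Vowel Lowering: no change — [kibugfez]
(3) Spirantization: [kibugfez] → [kivugfez]
(4) Syncope: [kivugfez] → [kvgfez]
(5) Regressive Voicing Assimilation: [kvgfez] → [gvkfez]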